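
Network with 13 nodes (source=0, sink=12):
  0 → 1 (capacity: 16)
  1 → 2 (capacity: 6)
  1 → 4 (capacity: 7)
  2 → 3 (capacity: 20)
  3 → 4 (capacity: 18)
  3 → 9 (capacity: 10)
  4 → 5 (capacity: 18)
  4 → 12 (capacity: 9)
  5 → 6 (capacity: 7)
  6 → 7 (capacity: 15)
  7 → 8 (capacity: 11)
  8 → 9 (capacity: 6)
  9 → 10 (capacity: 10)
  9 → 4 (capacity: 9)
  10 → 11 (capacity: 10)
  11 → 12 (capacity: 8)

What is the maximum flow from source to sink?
Maximum flow = 13

Max flow: 13

Flow assignment:
  0 → 1: 13/16
  1 → 2: 6/6
  1 → 4: 7/7
  2 → 3: 6/20
  3 → 4: 2/18
  3 → 9: 4/10
  4 → 12: 9/9
  9 → 10: 4/10
  10 → 11: 4/10
  11 → 12: 4/8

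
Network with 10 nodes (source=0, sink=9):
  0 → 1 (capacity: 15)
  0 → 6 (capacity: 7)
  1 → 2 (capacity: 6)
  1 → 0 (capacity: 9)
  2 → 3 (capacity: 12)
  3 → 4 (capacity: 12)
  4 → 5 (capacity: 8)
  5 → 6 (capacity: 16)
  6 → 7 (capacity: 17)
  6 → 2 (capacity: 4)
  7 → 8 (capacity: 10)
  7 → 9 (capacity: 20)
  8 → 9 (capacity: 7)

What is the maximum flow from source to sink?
Maximum flow = 13

Max flow: 13

Flow assignment:
  0 → 1: 6/15
  0 → 6: 7/7
  1 → 2: 6/6
  2 → 3: 6/12
  3 → 4: 6/12
  4 → 5: 6/8
  5 → 6: 6/16
  6 → 7: 13/17
  7 → 9: 13/20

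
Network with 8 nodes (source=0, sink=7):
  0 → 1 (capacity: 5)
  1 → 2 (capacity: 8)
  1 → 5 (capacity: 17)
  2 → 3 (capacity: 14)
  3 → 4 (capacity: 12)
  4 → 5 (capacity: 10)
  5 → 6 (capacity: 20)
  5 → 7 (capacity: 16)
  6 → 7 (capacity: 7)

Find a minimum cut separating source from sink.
Min cut value = 5, edges: (0,1)

Min cut value: 5
Partition: S = [0], T = [1, 2, 3, 4, 5, 6, 7]
Cut edges: (0,1)

By max-flow min-cut theorem, max flow = min cut = 5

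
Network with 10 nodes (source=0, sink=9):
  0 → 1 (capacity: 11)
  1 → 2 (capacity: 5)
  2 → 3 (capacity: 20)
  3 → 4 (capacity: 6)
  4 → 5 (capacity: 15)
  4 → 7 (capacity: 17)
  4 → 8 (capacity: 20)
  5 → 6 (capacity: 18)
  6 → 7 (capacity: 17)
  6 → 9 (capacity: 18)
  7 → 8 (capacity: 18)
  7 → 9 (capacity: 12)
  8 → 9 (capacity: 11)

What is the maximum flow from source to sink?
Maximum flow = 5

Max flow: 5

Flow assignment:
  0 → 1: 5/11
  1 → 2: 5/5
  2 → 3: 5/20
  3 → 4: 5/6
  4 → 7: 5/17
  7 → 9: 5/12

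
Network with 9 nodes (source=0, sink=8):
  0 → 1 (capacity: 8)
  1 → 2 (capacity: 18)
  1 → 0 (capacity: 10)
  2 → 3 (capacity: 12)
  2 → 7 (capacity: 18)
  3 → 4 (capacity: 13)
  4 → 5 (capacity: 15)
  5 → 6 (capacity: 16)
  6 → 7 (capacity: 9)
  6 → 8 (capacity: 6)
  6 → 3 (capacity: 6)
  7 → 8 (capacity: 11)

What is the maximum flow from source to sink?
Maximum flow = 8

Max flow: 8

Flow assignment:
  0 → 1: 8/8
  1 → 2: 8/18
  2 → 7: 8/18
  7 → 8: 8/11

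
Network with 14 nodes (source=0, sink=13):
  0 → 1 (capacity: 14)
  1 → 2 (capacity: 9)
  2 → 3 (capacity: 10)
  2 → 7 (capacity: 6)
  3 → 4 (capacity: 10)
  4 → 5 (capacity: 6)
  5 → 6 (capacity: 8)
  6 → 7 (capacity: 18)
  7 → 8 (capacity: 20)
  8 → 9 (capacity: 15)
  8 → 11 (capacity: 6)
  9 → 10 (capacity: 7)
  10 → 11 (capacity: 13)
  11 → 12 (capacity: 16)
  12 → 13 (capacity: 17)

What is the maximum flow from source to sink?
Maximum flow = 9

Max flow: 9

Flow assignment:
  0 → 1: 9/14
  1 → 2: 9/9
  2 → 3: 3/10
  2 → 7: 6/6
  3 → 4: 3/10
  4 → 5: 3/6
  5 → 6: 3/8
  6 → 7: 3/18
  7 → 8: 9/20
  8 → 9: 3/15
  8 → 11: 6/6
  9 → 10: 3/7
  10 → 11: 3/13
  11 → 12: 9/16
  12 → 13: 9/17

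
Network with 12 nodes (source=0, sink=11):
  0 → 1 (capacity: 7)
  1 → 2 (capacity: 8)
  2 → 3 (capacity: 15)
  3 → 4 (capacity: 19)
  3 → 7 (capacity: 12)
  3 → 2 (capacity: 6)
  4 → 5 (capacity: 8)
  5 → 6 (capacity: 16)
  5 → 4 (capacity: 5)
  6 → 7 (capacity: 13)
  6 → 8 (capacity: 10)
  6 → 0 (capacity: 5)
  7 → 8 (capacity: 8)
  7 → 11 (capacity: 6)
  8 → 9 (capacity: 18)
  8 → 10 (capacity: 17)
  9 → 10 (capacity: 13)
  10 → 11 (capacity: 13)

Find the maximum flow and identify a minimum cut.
Max flow = 7, Min cut edges: (0,1)

Maximum flow: 7
Minimum cut: (0,1)
Partition: S = [0], T = [1, 2, 3, 4, 5, 6, 7, 8, 9, 10, 11]

Max-flow min-cut theorem verified: both equal 7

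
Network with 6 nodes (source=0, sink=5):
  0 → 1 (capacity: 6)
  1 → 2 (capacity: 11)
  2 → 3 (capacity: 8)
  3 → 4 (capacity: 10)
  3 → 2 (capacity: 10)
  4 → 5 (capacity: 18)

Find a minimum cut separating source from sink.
Min cut value = 6, edges: (0,1)

Min cut value: 6
Partition: S = [0], T = [1, 2, 3, 4, 5]
Cut edges: (0,1)

By max-flow min-cut theorem, max flow = min cut = 6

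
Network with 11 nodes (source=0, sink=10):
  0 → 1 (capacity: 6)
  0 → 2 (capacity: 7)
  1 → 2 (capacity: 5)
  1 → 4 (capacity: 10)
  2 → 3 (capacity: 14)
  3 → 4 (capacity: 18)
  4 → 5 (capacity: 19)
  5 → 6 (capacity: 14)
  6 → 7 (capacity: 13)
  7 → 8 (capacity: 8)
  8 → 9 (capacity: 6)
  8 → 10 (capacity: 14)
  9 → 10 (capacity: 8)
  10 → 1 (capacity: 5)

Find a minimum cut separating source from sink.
Min cut value = 8, edges: (7,8)

Min cut value: 8
Partition: S = [0, 1, 2, 3, 4, 5, 6, 7], T = [8, 9, 10]
Cut edges: (7,8)

By max-flow min-cut theorem, max flow = min cut = 8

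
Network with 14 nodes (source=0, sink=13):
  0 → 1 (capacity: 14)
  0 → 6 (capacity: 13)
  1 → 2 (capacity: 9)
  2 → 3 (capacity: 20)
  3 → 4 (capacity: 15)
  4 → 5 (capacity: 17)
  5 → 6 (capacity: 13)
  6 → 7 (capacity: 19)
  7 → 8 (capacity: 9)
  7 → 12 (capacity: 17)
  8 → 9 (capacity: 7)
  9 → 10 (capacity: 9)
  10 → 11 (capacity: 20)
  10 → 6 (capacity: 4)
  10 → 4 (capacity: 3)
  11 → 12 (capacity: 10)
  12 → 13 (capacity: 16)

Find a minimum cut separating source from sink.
Min cut value = 16, edges: (12,13)

Min cut value: 16
Partition: S = [0, 1, 2, 3, 4, 5, 6, 7, 8, 9, 10, 11, 12], T = [13]
Cut edges: (12,13)

By max-flow min-cut theorem, max flow = min cut = 16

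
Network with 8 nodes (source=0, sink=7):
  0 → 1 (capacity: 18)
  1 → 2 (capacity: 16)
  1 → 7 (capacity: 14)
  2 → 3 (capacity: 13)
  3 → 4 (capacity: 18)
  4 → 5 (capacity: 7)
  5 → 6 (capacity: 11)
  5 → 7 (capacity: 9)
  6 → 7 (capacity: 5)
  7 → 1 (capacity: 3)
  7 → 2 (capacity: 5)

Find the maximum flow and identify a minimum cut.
Max flow = 18, Min cut edges: (0,1)

Maximum flow: 18
Minimum cut: (0,1)
Partition: S = [0], T = [1, 2, 3, 4, 5, 6, 7]

Max-flow min-cut theorem verified: both equal 18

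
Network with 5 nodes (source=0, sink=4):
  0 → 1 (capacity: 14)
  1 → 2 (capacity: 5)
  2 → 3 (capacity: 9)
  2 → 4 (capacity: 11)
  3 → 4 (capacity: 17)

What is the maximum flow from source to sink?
Maximum flow = 5

Max flow: 5

Flow assignment:
  0 → 1: 5/14
  1 → 2: 5/5
  2 → 4: 5/11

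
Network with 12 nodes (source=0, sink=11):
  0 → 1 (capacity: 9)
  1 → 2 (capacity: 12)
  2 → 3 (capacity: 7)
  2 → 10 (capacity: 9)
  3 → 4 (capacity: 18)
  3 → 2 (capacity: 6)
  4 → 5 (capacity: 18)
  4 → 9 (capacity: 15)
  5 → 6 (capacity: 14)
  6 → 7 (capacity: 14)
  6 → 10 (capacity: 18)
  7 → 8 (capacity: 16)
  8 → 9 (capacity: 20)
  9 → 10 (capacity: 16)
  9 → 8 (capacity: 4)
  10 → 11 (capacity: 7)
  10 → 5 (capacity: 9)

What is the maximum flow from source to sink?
Maximum flow = 7

Max flow: 7

Flow assignment:
  0 → 1: 7/9
  1 → 2: 7/12
  2 → 10: 7/9
  10 → 11: 7/7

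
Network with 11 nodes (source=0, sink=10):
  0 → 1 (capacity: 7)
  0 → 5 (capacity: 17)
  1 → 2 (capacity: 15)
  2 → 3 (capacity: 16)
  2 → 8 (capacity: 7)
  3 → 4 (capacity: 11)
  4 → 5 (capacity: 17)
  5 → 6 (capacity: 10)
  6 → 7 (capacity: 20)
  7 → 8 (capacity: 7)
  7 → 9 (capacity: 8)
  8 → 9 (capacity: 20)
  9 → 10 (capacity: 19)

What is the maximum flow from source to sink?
Maximum flow = 17

Max flow: 17

Flow assignment:
  0 → 1: 7/7
  0 → 5: 10/17
  1 → 2: 7/15
  2 → 8: 7/7
  5 → 6: 10/10
  6 → 7: 10/20
  7 → 8: 2/7
  7 → 9: 8/8
  8 → 9: 9/20
  9 → 10: 17/19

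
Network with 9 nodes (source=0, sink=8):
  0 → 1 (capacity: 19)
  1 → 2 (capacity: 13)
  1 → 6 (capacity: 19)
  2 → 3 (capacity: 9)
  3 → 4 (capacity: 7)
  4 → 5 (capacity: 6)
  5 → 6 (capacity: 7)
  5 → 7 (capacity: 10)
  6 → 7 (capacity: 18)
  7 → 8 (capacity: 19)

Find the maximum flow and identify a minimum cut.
Max flow = 19, Min cut edges: (7,8)

Maximum flow: 19
Minimum cut: (7,8)
Partition: S = [0, 1, 2, 3, 4, 5, 6, 7], T = [8]

Max-flow min-cut theorem verified: both equal 19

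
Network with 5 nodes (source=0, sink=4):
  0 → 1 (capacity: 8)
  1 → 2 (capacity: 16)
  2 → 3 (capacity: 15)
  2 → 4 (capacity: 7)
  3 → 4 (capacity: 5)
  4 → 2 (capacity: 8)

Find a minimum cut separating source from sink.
Min cut value = 8, edges: (0,1)

Min cut value: 8
Partition: S = [0], T = [1, 2, 3, 4]
Cut edges: (0,1)

By max-flow min-cut theorem, max flow = min cut = 8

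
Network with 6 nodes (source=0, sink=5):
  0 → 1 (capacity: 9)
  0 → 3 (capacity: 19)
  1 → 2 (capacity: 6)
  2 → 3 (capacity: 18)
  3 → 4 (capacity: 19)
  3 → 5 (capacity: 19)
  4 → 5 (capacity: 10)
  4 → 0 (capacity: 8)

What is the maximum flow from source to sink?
Maximum flow = 25

Max flow: 25

Flow assignment:
  0 → 1: 6/9
  0 → 3: 19/19
  1 → 2: 6/6
  2 → 3: 6/18
  3 → 4: 6/19
  3 → 5: 19/19
  4 → 5: 6/10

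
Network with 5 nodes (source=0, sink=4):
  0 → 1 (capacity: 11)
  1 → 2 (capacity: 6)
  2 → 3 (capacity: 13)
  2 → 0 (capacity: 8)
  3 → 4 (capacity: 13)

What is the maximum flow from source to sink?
Maximum flow = 6

Max flow: 6

Flow assignment:
  0 → 1: 6/11
  1 → 2: 6/6
  2 → 3: 6/13
  3 → 4: 6/13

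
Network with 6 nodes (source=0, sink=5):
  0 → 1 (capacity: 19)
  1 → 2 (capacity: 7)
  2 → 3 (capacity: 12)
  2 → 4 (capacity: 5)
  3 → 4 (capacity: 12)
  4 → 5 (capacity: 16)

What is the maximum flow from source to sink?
Maximum flow = 7

Max flow: 7

Flow assignment:
  0 → 1: 7/19
  1 → 2: 7/7
  2 → 3: 2/12
  2 → 4: 5/5
  3 → 4: 2/12
  4 → 5: 7/16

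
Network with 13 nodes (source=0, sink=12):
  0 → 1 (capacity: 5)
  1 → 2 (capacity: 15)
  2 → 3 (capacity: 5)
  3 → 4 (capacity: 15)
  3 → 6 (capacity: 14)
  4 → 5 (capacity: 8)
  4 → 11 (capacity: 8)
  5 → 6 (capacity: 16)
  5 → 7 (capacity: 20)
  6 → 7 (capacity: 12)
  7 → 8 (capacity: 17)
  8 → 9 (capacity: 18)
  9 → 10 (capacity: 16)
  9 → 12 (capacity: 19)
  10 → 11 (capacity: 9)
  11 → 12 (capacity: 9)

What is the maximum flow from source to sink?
Maximum flow = 5

Max flow: 5

Flow assignment:
  0 → 1: 5/5
  1 → 2: 5/15
  2 → 3: 5/5
  3 → 4: 5/15
  4 → 11: 5/8
  11 → 12: 5/9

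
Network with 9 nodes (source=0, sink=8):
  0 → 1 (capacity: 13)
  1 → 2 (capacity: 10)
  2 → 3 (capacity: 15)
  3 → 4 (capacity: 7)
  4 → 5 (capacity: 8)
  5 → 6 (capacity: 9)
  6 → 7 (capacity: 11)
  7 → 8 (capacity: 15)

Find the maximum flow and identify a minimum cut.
Max flow = 7, Min cut edges: (3,4)

Maximum flow: 7
Minimum cut: (3,4)
Partition: S = [0, 1, 2, 3], T = [4, 5, 6, 7, 8]

Max-flow min-cut theorem verified: both equal 7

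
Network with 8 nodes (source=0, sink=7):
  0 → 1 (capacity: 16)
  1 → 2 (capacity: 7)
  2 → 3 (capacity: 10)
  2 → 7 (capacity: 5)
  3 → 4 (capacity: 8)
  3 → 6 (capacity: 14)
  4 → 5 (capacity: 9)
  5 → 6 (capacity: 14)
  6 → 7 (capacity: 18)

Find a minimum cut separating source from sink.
Min cut value = 7, edges: (1,2)

Min cut value: 7
Partition: S = [0, 1], T = [2, 3, 4, 5, 6, 7]
Cut edges: (1,2)

By max-flow min-cut theorem, max flow = min cut = 7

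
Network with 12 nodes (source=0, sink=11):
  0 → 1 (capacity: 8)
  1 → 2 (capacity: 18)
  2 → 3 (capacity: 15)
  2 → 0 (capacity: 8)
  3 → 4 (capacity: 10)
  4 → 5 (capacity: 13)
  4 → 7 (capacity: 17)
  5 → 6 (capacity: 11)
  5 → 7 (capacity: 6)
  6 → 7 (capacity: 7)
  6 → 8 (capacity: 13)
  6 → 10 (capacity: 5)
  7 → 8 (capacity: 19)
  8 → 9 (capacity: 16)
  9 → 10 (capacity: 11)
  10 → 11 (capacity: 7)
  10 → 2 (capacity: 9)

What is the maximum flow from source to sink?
Maximum flow = 7

Max flow: 7

Flow assignment:
  0 → 1: 8/8
  1 → 2: 8/18
  2 → 3: 8/15
  2 → 0: 1/8
  3 → 4: 8/10
  4 → 5: 5/13
  4 → 7: 3/17
  5 → 6: 5/11
  6 → 10: 5/5
  7 → 8: 3/19
  8 → 9: 3/16
  9 → 10: 3/11
  10 → 11: 7/7
  10 → 2: 1/9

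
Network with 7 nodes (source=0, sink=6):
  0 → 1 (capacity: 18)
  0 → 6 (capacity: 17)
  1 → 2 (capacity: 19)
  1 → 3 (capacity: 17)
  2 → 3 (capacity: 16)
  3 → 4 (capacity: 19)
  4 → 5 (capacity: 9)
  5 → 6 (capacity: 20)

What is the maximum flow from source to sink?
Maximum flow = 26

Max flow: 26

Flow assignment:
  0 → 1: 9/18
  0 → 6: 17/17
  1 → 2: 1/19
  1 → 3: 8/17
  2 → 3: 1/16
  3 → 4: 9/19
  4 → 5: 9/9
  5 → 6: 9/20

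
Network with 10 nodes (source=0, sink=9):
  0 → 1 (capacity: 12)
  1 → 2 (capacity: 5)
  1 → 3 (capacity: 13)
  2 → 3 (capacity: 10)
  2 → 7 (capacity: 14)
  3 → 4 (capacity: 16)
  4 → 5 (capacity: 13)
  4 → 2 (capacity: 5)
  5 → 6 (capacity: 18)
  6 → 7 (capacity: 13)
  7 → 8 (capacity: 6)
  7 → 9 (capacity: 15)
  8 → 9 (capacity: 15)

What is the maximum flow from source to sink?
Maximum flow = 12

Max flow: 12

Flow assignment:
  0 → 1: 12/12
  1 → 2: 5/5
  1 → 3: 7/13
  2 → 7: 10/14
  3 → 4: 7/16
  4 → 5: 2/13
  4 → 2: 5/5
  5 → 6: 2/18
  6 → 7: 2/13
  7 → 9: 12/15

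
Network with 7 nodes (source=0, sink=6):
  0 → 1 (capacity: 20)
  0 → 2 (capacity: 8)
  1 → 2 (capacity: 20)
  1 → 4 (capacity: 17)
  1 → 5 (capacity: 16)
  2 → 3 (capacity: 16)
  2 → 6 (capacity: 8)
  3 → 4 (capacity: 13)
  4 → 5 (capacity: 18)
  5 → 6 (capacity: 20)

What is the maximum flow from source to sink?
Maximum flow = 28

Max flow: 28

Flow assignment:
  0 → 1: 20/20
  0 → 2: 8/8
  1 → 4: 4/17
  1 → 5: 16/16
  2 → 6: 8/8
  4 → 5: 4/18
  5 → 6: 20/20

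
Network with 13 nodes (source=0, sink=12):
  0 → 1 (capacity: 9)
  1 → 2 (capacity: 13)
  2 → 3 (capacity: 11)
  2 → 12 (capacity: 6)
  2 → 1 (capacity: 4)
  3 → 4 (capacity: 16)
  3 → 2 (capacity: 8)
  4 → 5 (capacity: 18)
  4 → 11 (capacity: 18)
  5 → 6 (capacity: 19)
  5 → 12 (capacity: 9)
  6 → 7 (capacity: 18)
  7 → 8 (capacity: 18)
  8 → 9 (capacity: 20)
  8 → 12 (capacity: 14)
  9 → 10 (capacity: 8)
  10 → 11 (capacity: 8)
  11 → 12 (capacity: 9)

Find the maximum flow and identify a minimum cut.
Max flow = 9, Min cut edges: (0,1)

Maximum flow: 9
Minimum cut: (0,1)
Partition: S = [0], T = [1, 2, 3, 4, 5, 6, 7, 8, 9, 10, 11, 12]

Max-flow min-cut theorem verified: both equal 9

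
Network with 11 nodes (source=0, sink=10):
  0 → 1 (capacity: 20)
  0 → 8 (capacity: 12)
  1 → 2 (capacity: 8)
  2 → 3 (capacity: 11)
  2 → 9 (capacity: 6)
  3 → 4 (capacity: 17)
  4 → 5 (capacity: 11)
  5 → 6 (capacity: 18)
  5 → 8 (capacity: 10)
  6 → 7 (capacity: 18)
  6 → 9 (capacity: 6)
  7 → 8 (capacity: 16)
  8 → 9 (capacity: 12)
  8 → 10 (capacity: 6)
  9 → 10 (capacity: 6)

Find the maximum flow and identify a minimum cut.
Max flow = 12, Min cut edges: (8,10), (9,10)

Maximum flow: 12
Minimum cut: (8,10), (9,10)
Partition: S = [0, 1, 2, 3, 4, 5, 6, 7, 8, 9], T = [10]

Max-flow min-cut theorem verified: both equal 12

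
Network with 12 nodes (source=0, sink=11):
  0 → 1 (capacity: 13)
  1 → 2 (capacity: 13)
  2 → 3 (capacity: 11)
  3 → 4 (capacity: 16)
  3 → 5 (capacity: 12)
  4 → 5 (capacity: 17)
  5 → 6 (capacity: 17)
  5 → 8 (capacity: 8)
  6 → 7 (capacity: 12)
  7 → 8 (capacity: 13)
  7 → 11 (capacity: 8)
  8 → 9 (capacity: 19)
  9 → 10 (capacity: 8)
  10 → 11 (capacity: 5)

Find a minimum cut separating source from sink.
Min cut value = 11, edges: (2,3)

Min cut value: 11
Partition: S = [0, 1, 2], T = [3, 4, 5, 6, 7, 8, 9, 10, 11]
Cut edges: (2,3)

By max-flow min-cut theorem, max flow = min cut = 11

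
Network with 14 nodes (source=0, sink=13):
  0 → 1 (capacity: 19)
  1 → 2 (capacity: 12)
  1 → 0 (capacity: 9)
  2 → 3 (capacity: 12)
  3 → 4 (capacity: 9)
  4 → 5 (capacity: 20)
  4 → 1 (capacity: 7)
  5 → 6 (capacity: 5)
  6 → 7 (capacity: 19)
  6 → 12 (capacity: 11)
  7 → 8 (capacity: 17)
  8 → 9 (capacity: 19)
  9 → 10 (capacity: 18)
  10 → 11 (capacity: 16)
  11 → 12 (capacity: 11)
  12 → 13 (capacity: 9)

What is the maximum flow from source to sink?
Maximum flow = 5

Max flow: 5

Flow assignment:
  0 → 1: 5/19
  1 → 2: 9/12
  2 → 3: 9/12
  3 → 4: 9/9
  4 → 5: 5/20
  4 → 1: 4/7
  5 → 6: 5/5
  6 → 12: 5/11
  12 → 13: 5/9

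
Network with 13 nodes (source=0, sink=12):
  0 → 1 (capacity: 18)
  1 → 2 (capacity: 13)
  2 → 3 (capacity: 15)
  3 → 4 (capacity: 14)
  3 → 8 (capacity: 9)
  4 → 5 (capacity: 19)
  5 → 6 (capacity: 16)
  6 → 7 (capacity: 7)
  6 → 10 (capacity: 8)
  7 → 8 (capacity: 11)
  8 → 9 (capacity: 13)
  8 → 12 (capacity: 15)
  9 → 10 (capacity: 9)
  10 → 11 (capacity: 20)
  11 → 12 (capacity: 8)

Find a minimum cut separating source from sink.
Min cut value = 13, edges: (1,2)

Min cut value: 13
Partition: S = [0, 1], T = [2, 3, 4, 5, 6, 7, 8, 9, 10, 11, 12]
Cut edges: (1,2)

By max-flow min-cut theorem, max flow = min cut = 13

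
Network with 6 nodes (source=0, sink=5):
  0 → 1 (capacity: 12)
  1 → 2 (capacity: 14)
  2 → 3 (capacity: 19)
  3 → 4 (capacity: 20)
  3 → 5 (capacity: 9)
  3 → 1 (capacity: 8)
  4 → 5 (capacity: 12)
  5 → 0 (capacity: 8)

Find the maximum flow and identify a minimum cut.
Max flow = 12, Min cut edges: (0,1)

Maximum flow: 12
Minimum cut: (0,1)
Partition: S = [0], T = [1, 2, 3, 4, 5]

Max-flow min-cut theorem verified: both equal 12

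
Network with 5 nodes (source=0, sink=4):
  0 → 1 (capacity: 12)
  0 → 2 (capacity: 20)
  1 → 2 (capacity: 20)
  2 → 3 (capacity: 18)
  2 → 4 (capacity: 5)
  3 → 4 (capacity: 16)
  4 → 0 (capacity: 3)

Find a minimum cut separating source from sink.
Min cut value = 21, edges: (2,4), (3,4)

Min cut value: 21
Partition: S = [0, 1, 2, 3], T = [4]
Cut edges: (2,4), (3,4)

By max-flow min-cut theorem, max flow = min cut = 21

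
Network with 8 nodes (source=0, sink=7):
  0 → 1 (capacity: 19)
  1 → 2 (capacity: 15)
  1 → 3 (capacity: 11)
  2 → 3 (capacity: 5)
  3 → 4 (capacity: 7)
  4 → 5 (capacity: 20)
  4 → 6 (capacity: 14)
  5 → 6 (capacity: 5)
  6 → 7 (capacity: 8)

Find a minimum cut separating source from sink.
Min cut value = 7, edges: (3,4)

Min cut value: 7
Partition: S = [0, 1, 2, 3], T = [4, 5, 6, 7]
Cut edges: (3,4)

By max-flow min-cut theorem, max flow = min cut = 7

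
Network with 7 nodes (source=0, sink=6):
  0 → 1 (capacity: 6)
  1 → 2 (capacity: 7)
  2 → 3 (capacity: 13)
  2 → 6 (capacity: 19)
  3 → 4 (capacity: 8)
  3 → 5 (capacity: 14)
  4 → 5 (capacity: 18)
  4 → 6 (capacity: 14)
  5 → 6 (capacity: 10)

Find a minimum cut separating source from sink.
Min cut value = 6, edges: (0,1)

Min cut value: 6
Partition: S = [0], T = [1, 2, 3, 4, 5, 6]
Cut edges: (0,1)

By max-flow min-cut theorem, max flow = min cut = 6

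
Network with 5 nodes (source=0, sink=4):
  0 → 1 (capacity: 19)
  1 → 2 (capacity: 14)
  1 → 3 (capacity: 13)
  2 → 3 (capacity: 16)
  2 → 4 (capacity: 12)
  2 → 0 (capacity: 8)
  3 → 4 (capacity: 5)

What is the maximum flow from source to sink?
Maximum flow = 17

Max flow: 17

Flow assignment:
  0 → 1: 17/19
  1 → 2: 14/14
  1 → 3: 3/13
  2 → 3: 2/16
  2 → 4: 12/12
  3 → 4: 5/5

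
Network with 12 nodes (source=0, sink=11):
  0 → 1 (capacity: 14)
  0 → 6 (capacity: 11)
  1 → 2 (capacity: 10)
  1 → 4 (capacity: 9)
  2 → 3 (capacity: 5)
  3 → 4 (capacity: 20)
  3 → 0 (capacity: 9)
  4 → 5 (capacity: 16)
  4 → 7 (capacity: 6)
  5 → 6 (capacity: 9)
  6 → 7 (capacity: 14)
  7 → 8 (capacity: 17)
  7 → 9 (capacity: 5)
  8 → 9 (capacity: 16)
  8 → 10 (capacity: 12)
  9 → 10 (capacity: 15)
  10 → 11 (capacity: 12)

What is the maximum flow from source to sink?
Maximum flow = 12

Max flow: 12

Flow assignment:
  0 → 1: 12/14
  1 → 2: 5/10
  1 → 4: 7/9
  2 → 3: 5/5
  3 → 4: 5/20
  4 → 5: 6/16
  4 → 7: 6/6
  5 → 6: 6/9
  6 → 7: 6/14
  7 → 8: 12/17
  8 → 10: 12/12
  10 → 11: 12/12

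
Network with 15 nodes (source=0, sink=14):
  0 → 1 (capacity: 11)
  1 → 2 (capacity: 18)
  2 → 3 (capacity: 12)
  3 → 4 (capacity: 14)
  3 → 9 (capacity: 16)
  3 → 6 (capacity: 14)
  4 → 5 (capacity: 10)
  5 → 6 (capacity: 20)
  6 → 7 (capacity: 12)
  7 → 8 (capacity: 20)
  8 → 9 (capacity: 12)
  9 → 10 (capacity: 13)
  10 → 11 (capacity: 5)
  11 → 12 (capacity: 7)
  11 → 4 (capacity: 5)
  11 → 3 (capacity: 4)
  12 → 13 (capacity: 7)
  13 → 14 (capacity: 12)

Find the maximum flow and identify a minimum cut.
Max flow = 5, Min cut edges: (10,11)

Maximum flow: 5
Minimum cut: (10,11)
Partition: S = [0, 1, 2, 3, 4, 5, 6, 7, 8, 9, 10], T = [11, 12, 13, 14]

Max-flow min-cut theorem verified: both equal 5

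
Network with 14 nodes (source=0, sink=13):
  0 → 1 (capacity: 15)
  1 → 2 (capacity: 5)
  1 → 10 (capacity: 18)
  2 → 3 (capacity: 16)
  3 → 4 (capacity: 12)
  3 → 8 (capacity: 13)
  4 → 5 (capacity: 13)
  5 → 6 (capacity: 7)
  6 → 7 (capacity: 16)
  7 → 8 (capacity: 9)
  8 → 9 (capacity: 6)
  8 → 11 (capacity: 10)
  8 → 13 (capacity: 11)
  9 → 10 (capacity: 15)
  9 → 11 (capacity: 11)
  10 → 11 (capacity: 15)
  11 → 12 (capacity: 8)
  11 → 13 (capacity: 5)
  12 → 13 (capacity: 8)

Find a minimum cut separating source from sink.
Min cut value = 15, edges: (0,1)

Min cut value: 15
Partition: S = [0], T = [1, 2, 3, 4, 5, 6, 7, 8, 9, 10, 11, 12, 13]
Cut edges: (0,1)

By max-flow min-cut theorem, max flow = min cut = 15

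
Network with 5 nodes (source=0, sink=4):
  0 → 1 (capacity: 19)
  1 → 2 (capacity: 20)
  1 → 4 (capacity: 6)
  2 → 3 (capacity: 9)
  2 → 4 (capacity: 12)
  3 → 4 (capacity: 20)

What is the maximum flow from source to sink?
Maximum flow = 19

Max flow: 19

Flow assignment:
  0 → 1: 19/19
  1 → 2: 13/20
  1 → 4: 6/6
  2 → 3: 1/9
  2 → 4: 12/12
  3 → 4: 1/20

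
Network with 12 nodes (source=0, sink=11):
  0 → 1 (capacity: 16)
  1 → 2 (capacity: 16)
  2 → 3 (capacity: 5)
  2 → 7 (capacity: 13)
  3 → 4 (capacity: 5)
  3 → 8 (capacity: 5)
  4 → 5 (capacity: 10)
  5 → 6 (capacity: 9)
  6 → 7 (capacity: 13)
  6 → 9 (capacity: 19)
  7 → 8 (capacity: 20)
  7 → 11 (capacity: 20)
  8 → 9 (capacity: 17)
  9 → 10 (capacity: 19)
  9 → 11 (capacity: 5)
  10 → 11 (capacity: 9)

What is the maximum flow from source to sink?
Maximum flow = 16

Max flow: 16

Flow assignment:
  0 → 1: 16/16
  1 → 2: 16/16
  2 → 3: 3/5
  2 → 7: 13/13
  3 → 8: 3/5
  7 → 11: 13/20
  8 → 9: 3/17
  9 → 11: 3/5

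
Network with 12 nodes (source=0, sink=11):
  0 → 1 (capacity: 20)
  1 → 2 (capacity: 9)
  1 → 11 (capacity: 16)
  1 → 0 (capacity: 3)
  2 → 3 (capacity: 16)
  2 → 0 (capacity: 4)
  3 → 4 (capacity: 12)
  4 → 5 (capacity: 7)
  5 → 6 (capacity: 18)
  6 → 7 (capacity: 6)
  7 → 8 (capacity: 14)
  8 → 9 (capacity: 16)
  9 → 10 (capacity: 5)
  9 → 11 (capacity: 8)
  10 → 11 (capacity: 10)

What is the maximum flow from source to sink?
Maximum flow = 20

Max flow: 20

Flow assignment:
  0 → 1: 20/20
  1 → 2: 4/9
  1 → 11: 16/16
  2 → 3: 4/16
  3 → 4: 4/12
  4 → 5: 4/7
  5 → 6: 4/18
  6 → 7: 4/6
  7 → 8: 4/14
  8 → 9: 4/16
  9 → 11: 4/8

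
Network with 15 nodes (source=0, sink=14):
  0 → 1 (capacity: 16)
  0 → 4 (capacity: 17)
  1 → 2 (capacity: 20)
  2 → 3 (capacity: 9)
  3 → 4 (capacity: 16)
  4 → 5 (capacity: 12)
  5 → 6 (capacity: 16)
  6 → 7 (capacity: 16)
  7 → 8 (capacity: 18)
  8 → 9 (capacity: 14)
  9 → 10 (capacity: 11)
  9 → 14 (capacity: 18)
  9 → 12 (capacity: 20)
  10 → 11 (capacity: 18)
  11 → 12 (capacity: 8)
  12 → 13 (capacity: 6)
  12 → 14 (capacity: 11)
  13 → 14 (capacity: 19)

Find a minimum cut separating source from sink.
Min cut value = 12, edges: (4,5)

Min cut value: 12
Partition: S = [0, 1, 2, 3, 4], T = [5, 6, 7, 8, 9, 10, 11, 12, 13, 14]
Cut edges: (4,5)

By max-flow min-cut theorem, max flow = min cut = 12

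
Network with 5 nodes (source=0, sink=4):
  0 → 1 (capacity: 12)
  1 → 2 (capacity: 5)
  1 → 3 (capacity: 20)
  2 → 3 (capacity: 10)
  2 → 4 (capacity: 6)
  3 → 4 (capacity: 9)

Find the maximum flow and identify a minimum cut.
Max flow = 12, Min cut edges: (0,1)

Maximum flow: 12
Minimum cut: (0,1)
Partition: S = [0], T = [1, 2, 3, 4]

Max-flow min-cut theorem verified: both equal 12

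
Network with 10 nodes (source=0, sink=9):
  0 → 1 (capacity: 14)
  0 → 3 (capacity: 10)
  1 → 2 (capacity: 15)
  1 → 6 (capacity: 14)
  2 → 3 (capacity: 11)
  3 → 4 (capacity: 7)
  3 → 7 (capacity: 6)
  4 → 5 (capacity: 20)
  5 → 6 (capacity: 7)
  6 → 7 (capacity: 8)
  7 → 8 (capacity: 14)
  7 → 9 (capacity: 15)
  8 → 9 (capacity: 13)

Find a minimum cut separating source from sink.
Min cut value = 14, edges: (3,7), (6,7)

Min cut value: 14
Partition: S = [0, 1, 2, 3, 4, 5, 6], T = [7, 8, 9]
Cut edges: (3,7), (6,7)

By max-flow min-cut theorem, max flow = min cut = 14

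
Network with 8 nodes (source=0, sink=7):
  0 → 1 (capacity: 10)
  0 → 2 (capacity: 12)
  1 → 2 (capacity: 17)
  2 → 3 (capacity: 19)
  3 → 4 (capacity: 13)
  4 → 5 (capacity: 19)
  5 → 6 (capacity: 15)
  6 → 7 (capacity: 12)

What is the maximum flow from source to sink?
Maximum flow = 12

Max flow: 12

Flow assignment:
  0 → 1: 10/10
  0 → 2: 2/12
  1 → 2: 10/17
  2 → 3: 12/19
  3 → 4: 12/13
  4 → 5: 12/19
  5 → 6: 12/15
  6 → 7: 12/12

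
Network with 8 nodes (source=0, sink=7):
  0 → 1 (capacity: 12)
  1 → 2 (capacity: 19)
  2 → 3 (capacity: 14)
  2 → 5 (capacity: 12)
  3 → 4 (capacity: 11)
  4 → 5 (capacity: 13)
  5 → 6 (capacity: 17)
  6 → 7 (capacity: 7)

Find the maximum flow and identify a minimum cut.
Max flow = 7, Min cut edges: (6,7)

Maximum flow: 7
Minimum cut: (6,7)
Partition: S = [0, 1, 2, 3, 4, 5, 6], T = [7]

Max-flow min-cut theorem verified: both equal 7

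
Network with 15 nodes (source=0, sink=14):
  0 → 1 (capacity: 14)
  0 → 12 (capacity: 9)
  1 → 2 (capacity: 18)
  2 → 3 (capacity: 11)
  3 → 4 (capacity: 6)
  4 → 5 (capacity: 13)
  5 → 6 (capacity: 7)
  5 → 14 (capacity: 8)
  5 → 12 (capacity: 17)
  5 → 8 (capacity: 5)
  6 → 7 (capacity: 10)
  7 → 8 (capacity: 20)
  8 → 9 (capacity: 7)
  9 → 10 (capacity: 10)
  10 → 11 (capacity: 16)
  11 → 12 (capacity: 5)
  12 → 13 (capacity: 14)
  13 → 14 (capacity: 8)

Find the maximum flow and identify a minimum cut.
Max flow = 14, Min cut edges: (3,4), (13,14)

Maximum flow: 14
Minimum cut: (3,4), (13,14)
Partition: S = [0, 1, 2, 3, 6, 7, 8, 9, 10, 11, 12, 13], T = [4, 5, 14]

Max-flow min-cut theorem verified: both equal 14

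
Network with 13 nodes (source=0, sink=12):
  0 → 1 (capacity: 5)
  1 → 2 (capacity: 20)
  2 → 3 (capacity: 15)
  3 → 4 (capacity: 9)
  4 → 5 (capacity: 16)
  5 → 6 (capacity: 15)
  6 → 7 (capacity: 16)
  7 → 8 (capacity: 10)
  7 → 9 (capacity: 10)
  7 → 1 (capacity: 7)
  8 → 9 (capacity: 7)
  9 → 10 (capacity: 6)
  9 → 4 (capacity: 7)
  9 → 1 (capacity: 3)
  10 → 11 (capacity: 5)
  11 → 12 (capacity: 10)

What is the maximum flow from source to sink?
Maximum flow = 5

Max flow: 5

Flow assignment:
  0 → 1: 5/5
  1 → 2: 5/20
  2 → 3: 5/15
  3 → 4: 5/9
  4 → 5: 5/16
  5 → 6: 5/15
  6 → 7: 5/16
  7 → 9: 5/10
  9 → 10: 5/6
  10 → 11: 5/5
  11 → 12: 5/10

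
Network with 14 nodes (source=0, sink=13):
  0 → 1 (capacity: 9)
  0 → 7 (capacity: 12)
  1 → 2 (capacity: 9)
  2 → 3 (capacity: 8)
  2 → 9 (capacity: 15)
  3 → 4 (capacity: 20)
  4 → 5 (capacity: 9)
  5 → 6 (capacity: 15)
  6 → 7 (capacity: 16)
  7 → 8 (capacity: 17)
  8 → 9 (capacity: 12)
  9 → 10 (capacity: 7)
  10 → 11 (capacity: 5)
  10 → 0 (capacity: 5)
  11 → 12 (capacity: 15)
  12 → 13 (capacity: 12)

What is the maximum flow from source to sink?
Maximum flow = 5

Max flow: 5

Flow assignment:
  0 → 7: 7/12
  7 → 8: 7/17
  8 → 9: 7/12
  9 → 10: 7/7
  10 → 11: 5/5
  10 → 0: 2/5
  11 → 12: 5/15
  12 → 13: 5/12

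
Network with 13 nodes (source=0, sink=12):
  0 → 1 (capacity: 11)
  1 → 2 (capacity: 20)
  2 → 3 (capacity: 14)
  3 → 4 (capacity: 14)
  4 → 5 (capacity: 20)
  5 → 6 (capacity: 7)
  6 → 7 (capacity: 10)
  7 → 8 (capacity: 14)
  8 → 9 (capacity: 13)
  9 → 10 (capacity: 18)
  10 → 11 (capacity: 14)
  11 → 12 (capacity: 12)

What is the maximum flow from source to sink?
Maximum flow = 7

Max flow: 7

Flow assignment:
  0 → 1: 7/11
  1 → 2: 7/20
  2 → 3: 7/14
  3 → 4: 7/14
  4 → 5: 7/20
  5 → 6: 7/7
  6 → 7: 7/10
  7 → 8: 7/14
  8 → 9: 7/13
  9 → 10: 7/18
  10 → 11: 7/14
  11 → 12: 7/12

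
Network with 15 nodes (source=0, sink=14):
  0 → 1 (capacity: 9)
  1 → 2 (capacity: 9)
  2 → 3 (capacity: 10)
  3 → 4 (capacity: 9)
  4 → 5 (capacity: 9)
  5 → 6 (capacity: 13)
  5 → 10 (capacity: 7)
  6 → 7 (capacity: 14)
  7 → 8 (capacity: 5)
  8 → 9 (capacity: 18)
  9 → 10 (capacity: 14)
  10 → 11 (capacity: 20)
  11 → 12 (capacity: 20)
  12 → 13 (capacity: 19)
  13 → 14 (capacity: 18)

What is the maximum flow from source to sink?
Maximum flow = 9

Max flow: 9

Flow assignment:
  0 → 1: 9/9
  1 → 2: 9/9
  2 → 3: 9/10
  3 → 4: 9/9
  4 → 5: 9/9
  5 → 6: 2/13
  5 → 10: 7/7
  6 → 7: 2/14
  7 → 8: 2/5
  8 → 9: 2/18
  9 → 10: 2/14
  10 → 11: 9/20
  11 → 12: 9/20
  12 → 13: 9/19
  13 → 14: 9/18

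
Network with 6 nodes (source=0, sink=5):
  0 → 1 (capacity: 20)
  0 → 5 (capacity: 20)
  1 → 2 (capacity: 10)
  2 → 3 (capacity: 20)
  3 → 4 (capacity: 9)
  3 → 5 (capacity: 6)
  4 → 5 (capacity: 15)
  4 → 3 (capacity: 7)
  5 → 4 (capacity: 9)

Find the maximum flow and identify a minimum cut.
Max flow = 30, Min cut edges: (0,5), (1,2)

Maximum flow: 30
Minimum cut: (0,5), (1,2)
Partition: S = [0, 1], T = [2, 3, 4, 5]

Max-flow min-cut theorem verified: both equal 30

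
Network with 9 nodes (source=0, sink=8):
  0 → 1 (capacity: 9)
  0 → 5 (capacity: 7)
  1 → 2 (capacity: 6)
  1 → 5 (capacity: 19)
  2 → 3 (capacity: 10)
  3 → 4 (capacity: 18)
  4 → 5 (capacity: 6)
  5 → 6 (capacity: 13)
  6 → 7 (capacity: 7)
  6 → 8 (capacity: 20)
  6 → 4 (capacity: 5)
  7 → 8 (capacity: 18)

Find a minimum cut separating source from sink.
Min cut value = 13, edges: (5,6)

Min cut value: 13
Partition: S = [0, 1, 2, 3, 4, 5], T = [6, 7, 8]
Cut edges: (5,6)

By max-flow min-cut theorem, max flow = min cut = 13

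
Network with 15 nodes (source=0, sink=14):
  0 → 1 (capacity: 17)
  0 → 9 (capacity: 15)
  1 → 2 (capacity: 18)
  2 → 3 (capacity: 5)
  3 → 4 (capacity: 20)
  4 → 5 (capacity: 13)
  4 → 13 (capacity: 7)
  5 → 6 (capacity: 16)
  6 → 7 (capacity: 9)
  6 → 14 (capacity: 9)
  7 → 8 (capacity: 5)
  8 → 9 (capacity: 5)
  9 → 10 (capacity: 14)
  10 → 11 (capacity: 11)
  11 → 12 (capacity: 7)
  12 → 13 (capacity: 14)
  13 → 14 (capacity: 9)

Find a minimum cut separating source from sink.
Min cut value = 12, edges: (2,3), (11,12)

Min cut value: 12
Partition: S = [0, 1, 2, 7, 8, 9, 10, 11], T = [3, 4, 5, 6, 12, 13, 14]
Cut edges: (2,3), (11,12)

By max-flow min-cut theorem, max flow = min cut = 12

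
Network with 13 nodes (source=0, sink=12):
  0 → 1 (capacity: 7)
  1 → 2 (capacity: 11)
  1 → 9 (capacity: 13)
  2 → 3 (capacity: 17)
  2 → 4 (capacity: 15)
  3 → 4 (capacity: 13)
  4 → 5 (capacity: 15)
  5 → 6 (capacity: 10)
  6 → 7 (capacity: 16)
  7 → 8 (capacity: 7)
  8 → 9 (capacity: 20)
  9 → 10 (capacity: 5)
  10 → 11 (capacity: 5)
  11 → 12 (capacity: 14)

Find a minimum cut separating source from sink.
Min cut value = 5, edges: (10,11)

Min cut value: 5
Partition: S = [0, 1, 2, 3, 4, 5, 6, 7, 8, 9, 10], T = [11, 12]
Cut edges: (10,11)

By max-flow min-cut theorem, max flow = min cut = 5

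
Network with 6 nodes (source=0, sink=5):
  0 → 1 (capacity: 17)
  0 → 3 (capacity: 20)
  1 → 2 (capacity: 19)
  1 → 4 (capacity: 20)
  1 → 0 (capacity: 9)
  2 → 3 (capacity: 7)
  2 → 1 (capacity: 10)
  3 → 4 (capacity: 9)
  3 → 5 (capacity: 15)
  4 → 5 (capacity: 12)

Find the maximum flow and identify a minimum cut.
Max flow = 27, Min cut edges: (3,5), (4,5)

Maximum flow: 27
Minimum cut: (3,5), (4,5)
Partition: S = [0, 1, 2, 3, 4], T = [5]

Max-flow min-cut theorem verified: both equal 27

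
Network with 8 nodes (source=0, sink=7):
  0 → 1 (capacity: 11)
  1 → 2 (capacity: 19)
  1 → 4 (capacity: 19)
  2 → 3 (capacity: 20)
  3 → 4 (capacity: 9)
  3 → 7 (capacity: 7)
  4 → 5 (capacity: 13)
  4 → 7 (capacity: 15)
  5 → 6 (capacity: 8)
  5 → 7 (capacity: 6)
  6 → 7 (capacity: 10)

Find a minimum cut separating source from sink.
Min cut value = 11, edges: (0,1)

Min cut value: 11
Partition: S = [0], T = [1, 2, 3, 4, 5, 6, 7]
Cut edges: (0,1)

By max-flow min-cut theorem, max flow = min cut = 11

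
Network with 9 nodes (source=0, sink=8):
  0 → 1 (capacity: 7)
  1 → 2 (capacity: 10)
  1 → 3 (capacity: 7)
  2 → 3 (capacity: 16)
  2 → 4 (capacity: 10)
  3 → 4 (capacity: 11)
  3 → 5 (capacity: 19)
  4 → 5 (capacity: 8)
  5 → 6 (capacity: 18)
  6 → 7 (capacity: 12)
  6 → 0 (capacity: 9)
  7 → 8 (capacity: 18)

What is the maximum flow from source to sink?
Maximum flow = 7

Max flow: 7

Flow assignment:
  0 → 1: 7/7
  1 → 3: 7/7
  3 → 5: 7/19
  5 → 6: 7/18
  6 → 7: 7/12
  7 → 8: 7/18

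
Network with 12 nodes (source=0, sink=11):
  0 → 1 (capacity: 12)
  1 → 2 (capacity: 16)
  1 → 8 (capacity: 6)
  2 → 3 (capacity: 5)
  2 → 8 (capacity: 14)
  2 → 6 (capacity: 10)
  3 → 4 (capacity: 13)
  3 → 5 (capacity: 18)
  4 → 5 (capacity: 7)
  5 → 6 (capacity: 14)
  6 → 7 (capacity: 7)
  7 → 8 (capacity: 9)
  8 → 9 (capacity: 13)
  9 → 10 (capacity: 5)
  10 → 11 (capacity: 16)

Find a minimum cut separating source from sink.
Min cut value = 5, edges: (9,10)

Min cut value: 5
Partition: S = [0, 1, 2, 3, 4, 5, 6, 7, 8, 9], T = [10, 11]
Cut edges: (9,10)

By max-flow min-cut theorem, max flow = min cut = 5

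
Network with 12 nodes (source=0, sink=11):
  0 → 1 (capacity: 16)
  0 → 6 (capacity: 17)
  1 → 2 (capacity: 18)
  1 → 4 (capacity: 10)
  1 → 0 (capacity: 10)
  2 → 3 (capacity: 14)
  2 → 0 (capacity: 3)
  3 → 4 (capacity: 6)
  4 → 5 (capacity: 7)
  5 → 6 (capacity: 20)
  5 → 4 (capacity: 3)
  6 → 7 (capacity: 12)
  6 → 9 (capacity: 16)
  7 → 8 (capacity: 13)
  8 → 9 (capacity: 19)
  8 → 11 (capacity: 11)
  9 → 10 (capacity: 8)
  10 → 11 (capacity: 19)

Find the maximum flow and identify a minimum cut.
Max flow = 19, Min cut edges: (8,11), (9,10)

Maximum flow: 19
Minimum cut: (8,11), (9,10)
Partition: S = [0, 1, 2, 3, 4, 5, 6, 7, 8, 9], T = [10, 11]

Max-flow min-cut theorem verified: both equal 19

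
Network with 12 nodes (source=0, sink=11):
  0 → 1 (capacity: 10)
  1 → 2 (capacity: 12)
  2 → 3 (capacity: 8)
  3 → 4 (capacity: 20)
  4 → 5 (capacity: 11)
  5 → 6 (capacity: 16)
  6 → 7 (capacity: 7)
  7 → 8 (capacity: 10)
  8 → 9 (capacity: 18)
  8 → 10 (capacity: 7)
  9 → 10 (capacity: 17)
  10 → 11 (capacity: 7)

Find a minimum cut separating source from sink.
Min cut value = 7, edges: (10,11)

Min cut value: 7
Partition: S = [0, 1, 2, 3, 4, 5, 6, 7, 8, 9, 10], T = [11]
Cut edges: (10,11)

By max-flow min-cut theorem, max flow = min cut = 7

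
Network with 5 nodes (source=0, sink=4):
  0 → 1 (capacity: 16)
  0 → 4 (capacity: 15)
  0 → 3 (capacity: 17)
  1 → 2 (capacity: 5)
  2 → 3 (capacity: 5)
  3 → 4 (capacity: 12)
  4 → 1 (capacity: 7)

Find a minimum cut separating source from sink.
Min cut value = 27, edges: (0,4), (3,4)

Min cut value: 27
Partition: S = [0, 1, 2, 3], T = [4]
Cut edges: (0,4), (3,4)

By max-flow min-cut theorem, max flow = min cut = 27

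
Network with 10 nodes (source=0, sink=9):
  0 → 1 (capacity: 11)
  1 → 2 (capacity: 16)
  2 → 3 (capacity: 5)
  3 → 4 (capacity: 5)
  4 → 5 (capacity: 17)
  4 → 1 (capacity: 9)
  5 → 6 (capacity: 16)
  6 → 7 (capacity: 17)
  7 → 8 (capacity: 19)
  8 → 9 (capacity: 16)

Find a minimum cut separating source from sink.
Min cut value = 5, edges: (3,4)

Min cut value: 5
Partition: S = [0, 1, 2, 3], T = [4, 5, 6, 7, 8, 9]
Cut edges: (3,4)

By max-flow min-cut theorem, max flow = min cut = 5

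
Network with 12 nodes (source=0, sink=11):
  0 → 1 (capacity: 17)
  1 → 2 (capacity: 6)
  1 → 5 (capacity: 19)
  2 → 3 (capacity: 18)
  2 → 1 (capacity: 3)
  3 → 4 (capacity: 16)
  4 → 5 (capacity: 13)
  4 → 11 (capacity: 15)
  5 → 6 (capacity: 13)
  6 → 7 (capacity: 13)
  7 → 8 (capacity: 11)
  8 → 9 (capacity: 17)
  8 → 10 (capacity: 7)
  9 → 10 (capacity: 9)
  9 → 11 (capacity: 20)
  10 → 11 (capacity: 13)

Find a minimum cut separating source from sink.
Min cut value = 17, edges: (1,2), (7,8)

Min cut value: 17
Partition: S = [0, 1, 5, 6, 7], T = [2, 3, 4, 8, 9, 10, 11]
Cut edges: (1,2), (7,8)

By max-flow min-cut theorem, max flow = min cut = 17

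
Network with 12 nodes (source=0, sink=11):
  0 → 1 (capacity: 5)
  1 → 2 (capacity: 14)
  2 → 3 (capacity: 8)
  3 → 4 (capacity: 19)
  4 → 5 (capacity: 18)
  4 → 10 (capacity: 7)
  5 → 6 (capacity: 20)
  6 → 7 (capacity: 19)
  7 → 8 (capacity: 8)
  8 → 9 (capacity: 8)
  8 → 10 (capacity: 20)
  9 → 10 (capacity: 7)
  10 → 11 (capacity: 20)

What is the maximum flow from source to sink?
Maximum flow = 5

Max flow: 5

Flow assignment:
  0 → 1: 5/5
  1 → 2: 5/14
  2 → 3: 5/8
  3 → 4: 5/19
  4 → 10: 5/7
  10 → 11: 5/20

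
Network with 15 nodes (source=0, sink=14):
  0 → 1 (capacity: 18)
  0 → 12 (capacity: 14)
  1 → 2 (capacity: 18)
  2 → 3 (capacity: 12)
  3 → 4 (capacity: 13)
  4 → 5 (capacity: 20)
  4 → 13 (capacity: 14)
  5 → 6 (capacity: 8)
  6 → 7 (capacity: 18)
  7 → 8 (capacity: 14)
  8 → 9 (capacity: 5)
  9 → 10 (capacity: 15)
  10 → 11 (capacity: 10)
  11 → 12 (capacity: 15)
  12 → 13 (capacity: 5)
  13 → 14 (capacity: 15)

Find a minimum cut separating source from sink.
Min cut value = 15, edges: (13,14)

Min cut value: 15
Partition: S = [0, 1, 2, 3, 4, 5, 6, 7, 8, 9, 10, 11, 12, 13], T = [14]
Cut edges: (13,14)

By max-flow min-cut theorem, max flow = min cut = 15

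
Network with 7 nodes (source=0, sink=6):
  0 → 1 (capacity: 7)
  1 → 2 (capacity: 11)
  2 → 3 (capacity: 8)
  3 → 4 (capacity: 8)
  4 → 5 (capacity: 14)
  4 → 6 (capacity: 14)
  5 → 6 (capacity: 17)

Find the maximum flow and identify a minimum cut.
Max flow = 7, Min cut edges: (0,1)

Maximum flow: 7
Minimum cut: (0,1)
Partition: S = [0], T = [1, 2, 3, 4, 5, 6]

Max-flow min-cut theorem verified: both equal 7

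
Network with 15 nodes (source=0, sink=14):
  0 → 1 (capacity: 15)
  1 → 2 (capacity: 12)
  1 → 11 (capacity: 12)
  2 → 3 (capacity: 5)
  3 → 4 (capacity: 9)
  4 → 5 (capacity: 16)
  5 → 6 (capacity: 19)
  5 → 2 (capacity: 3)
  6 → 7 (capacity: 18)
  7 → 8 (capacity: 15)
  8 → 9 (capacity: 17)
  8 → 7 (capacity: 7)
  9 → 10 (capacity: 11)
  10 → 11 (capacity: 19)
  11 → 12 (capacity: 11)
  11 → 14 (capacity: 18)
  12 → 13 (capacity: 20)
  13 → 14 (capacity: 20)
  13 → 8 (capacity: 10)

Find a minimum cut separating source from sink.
Min cut value = 15, edges: (0,1)

Min cut value: 15
Partition: S = [0], T = [1, 2, 3, 4, 5, 6, 7, 8, 9, 10, 11, 12, 13, 14]
Cut edges: (0,1)

By max-flow min-cut theorem, max flow = min cut = 15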